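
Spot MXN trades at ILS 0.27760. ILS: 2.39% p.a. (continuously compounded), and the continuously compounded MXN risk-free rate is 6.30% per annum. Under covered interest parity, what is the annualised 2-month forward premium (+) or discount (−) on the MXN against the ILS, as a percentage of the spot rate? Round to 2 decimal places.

T = 2/12 years.
F = S · g_ILS/g_MXN = 0.2776 × 1.0039913/1.0105553 = 0.27579687.
(F − S)/S ÷ T = (0.27579687 − 0.2776)/0.2776/(2/12) = -0.038973 → -3.90%.

-3.90%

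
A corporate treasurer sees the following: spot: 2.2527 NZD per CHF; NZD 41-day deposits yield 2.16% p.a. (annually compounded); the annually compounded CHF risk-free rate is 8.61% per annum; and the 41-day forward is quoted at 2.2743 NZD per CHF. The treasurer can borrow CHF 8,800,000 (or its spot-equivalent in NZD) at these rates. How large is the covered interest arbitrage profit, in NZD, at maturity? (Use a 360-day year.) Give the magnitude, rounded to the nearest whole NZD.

T = 41/360 years.
Keep in CHF, deliver into the forward: 8,800,000·1.0094508388·2.2743 = NZD 20,202,987.58.
Swap to NZD now, deposit: 8,800,000·2.2527·1.0024367726 = NZD 19,872,066.00.
The quoted forward overvalues CHF, so borrow NZD, buy CHF at spot, deposit the CHF at 8.61%, and sell the proceeds forward at 2.2743.
Profit = 20,202,987.58 − 19,872,066.00 = NZD 330,922.

NZD 330,922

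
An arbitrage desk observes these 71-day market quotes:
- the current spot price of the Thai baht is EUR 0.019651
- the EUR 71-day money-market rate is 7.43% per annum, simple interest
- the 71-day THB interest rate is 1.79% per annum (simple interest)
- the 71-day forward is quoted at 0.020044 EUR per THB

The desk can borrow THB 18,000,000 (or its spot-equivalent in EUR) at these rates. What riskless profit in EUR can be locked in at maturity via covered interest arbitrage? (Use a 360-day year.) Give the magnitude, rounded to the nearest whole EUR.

EUR 3,164

T = 71/360 years.
Route A — deposit THB, sell forward: 18,000,000 × 1.00353028 × 0.020044 = EUR 362,065.70.
Route B — convert at spot, deposit EUR: 18,000,000 × 0.019651 × 1.01465361 = EUR 358,901.25.
The quoted forward overvalues THB, so borrow EUR, buy THB at spot, deposit the THB at 1.79%, and sell the proceeds forward at 0.020044.
Profit = 362,065.70 − 358,901.25 = EUR 3,164.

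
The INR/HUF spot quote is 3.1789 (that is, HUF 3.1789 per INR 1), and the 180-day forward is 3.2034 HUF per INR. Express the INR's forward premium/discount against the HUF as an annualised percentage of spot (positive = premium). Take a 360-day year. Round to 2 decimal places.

T = 180/360 years.
INR trades forward at +0.77071% vs spot over the period.
Per annum: 0.0077071 / (180/360) = 0.015414 = 1.54%.

+1.54%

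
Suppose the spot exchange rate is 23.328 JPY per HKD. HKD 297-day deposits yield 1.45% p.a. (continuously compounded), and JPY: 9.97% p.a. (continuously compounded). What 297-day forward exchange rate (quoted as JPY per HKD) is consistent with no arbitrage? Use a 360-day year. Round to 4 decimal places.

25.0267

T = 297/360 years.
JPY growth factor: e^(0.0997×297/360) = 1.08572992.
HKD growth factor: e^(0.0145×297/360) = 1.01203434.
CIP: F = S · (grow JPY)/(grow HKD) = 23.328 × 1.08572992/1.01203434 = 25.026727 JPY per HKD.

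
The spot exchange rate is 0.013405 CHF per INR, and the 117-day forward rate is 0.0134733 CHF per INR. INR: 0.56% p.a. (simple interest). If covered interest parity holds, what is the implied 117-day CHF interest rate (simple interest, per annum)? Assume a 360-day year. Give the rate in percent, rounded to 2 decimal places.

T = 117/360 years.
F/S = 0.0134733/0.013405 = 1.0050951 = (growth of CHF) / (growth of INR).
The INR side grows by 1 + 0.0056×117/360 = 1.001820.
That pins the CHF growth at 1.0069244.
r = (1.0069244 − 1)/(117/360) = 0.021306 → 2.13%.

2.13%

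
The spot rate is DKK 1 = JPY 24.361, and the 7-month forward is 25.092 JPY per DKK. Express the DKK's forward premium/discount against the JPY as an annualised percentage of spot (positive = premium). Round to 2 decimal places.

+5.14%

T = 7/12 years.
DKK trades forward at +3.00070% vs spot over the period.
Per annum: 0.0300070 / (7/12) = 0.051441 = 5.14%.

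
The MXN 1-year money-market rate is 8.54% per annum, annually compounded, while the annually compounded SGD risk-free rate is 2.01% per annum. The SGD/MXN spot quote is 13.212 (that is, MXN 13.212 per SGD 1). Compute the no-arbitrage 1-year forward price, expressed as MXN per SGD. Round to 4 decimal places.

T = 1 year.
MXN growth factor: (1 + 0.0854)^1 = 1.085400.
Growth of 1 SGD over T: (1 + 0.0201)^1 = 1.020100.
Forward (MXN per SGD) = 13.212 × 1.085400 / 1.020100 = 14.057744.

14.0577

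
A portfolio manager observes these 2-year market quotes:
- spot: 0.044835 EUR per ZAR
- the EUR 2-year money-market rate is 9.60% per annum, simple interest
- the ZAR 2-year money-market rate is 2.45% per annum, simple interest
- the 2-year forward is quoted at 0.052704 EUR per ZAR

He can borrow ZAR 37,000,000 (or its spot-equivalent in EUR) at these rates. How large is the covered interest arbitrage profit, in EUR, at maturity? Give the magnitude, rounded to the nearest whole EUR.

EUR 68,198

T = 2 years.
Route A — deposit ZAR, sell forward: 37,000,000 × 1.049000 × 0.052704 = EUR 2,045,600.35.
Route B — convert at spot, deposit EUR: 37,000,000 × 0.044835 × 1.192000 = EUR 1,977,402.84.
The quoted forward overvalues ZAR, so borrow EUR, buy ZAR at spot, deposit the ZAR at 2.45%, and sell the proceeds forward at 0.052704.
The gap between the two covered legs is EUR 68,198.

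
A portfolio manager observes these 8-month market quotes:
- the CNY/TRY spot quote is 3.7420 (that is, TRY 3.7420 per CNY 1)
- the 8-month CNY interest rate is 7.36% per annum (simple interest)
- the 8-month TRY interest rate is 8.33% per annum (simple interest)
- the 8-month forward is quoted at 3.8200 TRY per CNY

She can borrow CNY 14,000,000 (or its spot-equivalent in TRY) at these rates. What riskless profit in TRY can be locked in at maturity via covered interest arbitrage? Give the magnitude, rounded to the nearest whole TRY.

T = 8/12 years.
Keep in CNY, deliver into the forward: 14,000,000·1.0490666667·3.8200 = TRY 56,104,085.34.
Swap to TRY now, deposit: 14,000,000·3.7420·1.0555333333 = TRY 55,297,280.26.
The quoted forward overvalues CNY, so borrow TRY, buy CNY at spot, deposit the CNY at 7.36%, and sell the proceeds forward at 3.8200.
The gap between the two covered legs is TRY 806,805.

TRY 806,805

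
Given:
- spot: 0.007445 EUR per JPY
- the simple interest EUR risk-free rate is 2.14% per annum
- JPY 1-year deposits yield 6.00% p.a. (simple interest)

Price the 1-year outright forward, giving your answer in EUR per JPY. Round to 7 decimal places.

0.0071739

T = 1 year.
Growth of 1 EUR over T: 1 + 0.0214×1 = 1.021400.
JPY growth factor: 1 + 0.0600×1 = 1.060000.
Forward (EUR per JPY) = 0.007445 × 1.021400 / 1.060000 = 0.007173890.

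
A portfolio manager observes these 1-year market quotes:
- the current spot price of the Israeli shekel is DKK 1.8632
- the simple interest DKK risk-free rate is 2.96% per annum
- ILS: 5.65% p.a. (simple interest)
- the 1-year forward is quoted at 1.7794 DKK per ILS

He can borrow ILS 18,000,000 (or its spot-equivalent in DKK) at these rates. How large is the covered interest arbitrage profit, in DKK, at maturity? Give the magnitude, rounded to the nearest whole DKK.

T = 1 year.
Invest the ILS and cover forward: 18,000,000 × 1.056500 × 1.7794 = DKK 33,838,849.80.
Convert at spot and invest in DKK: 18,000,000 × 1.8632 × 1.029600 = DKK 34,530,312.96.
The quoted forward undervalues ILS, so borrow ILS, convert to DKK at spot, deposit the DKK at 2.96%, and buy ILS forward at 1.7794 to cover the loan.
Profit = 34,530,312.96 − 33,838,849.80 = DKK 691,463.

DKK 691,463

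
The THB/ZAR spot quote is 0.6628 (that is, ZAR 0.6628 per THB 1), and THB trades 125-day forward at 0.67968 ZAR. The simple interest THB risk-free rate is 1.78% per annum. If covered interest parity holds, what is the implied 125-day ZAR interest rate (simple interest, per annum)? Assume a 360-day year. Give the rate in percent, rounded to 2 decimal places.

T = 125/360 years.
By CIP, F/S equals the ZAR-to-THB growth ratio: 0.67968/0.6628 = 1.0254677.
THB growth factor: 1 + 0.0178×125/360 = 1.0061806.
That pins the ZAR growth at 1.0318057.
r = (1.0318057 − 1)/(125/360) = 0.091600 → 9.16%.

9.16%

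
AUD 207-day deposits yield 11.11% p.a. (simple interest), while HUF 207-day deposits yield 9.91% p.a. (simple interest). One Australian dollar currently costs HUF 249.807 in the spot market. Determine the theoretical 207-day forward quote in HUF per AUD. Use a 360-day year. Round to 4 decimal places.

248.1868

T = 207/360 years.
HUF growth factor: 1 + 0.0991×207/360 = 1.0569825.
Growth of 1 AUD over T: 1 + 0.1111×207/360 = 1.0638825.
Forward (HUF per AUD) = 249.807 × 1.0569825 / 1.0638825 = 248.186832.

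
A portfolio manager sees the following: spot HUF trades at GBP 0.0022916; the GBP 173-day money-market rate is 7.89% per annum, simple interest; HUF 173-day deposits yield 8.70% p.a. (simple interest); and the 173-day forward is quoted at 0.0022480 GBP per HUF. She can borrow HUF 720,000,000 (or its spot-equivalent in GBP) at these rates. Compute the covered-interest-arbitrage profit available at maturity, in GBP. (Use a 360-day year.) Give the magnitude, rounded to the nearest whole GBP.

GBP 26,282

T = 173/360 years.
Keep in HUF, deliver into the forward: 720,000,000·1.041808333·0.0022480 = GBP 1,686,229.30.
Swap to GBP now, deposit: 720,000,000·0.0022916·1.037915833 = GBP 1,712,511.30.
The quoted forward undervalues HUF, so borrow HUF, convert to GBP at spot, deposit the GBP at 7.89%, and buy HUF forward at 0.0022480 to cover the loan.
Profit = 1,712,511.30 − 1,686,229.30 = GBP 26,282.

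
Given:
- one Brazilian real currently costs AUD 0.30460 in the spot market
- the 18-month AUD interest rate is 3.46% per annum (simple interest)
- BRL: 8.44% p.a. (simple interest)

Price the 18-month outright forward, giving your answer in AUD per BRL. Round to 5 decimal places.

T = 18/12 years.
AUD accumulates by 1 + 0.0346×18/12 = 1.051900.
Growth of 1 BRL over T: 1 + 0.0844×18/12 = 1.126600.
So F = 0.3046 × 1.051900 / 1.126600 = 0.2844033 (AUD/BRL).

0.28440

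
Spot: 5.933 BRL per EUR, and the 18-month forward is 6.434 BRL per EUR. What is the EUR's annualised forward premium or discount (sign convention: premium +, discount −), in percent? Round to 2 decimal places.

T = 18/12 years.
(F − S)/S = (6.434 − 5.933)/5.933 = 0.0844429.
Per annum: 0.0844429 / (18/12) = 0.056295 = 5.63%.

+5.63%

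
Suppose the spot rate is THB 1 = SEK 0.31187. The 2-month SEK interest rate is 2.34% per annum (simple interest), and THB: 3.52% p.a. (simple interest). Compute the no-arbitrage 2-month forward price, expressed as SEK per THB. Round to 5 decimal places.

T = 2/12 years.
SEK growth factor: 1 + 0.0234×2/12 = 1.003900.
THB growth factor: 1 + 0.0352×2/12 = 1.0058667.
So F = 0.31187 × 1.003900 / 1.0058667 = 0.3112602 (SEK/THB).

0.31126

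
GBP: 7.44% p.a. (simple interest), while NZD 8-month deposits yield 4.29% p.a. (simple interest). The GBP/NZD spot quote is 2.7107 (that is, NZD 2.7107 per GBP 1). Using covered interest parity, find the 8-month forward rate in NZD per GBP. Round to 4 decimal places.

2.6565

T = 8/12 years.
NZD growth factor: 1 + 0.0429×8/12 = 1.028600.
GBP accumulates by 1 + 0.0744×8/12 = 1.049600.
So F = 2.7107 × 1.028600 / 1.049600 = 2.656465 (NZD/GBP).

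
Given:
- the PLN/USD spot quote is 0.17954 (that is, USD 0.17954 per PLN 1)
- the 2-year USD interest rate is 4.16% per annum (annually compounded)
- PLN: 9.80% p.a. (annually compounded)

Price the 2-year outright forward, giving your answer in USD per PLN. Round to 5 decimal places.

T = 2 years.
Growth of 1 USD over T: (1 + 0.0416)^2 = 1.0849306.
PLN accumulates by (1 + 0.0980)^2 = 1.205604.
So F = 0.17954 × 1.0849306 / 1.205604 = 0.1615692 (USD/PLN).

0.16157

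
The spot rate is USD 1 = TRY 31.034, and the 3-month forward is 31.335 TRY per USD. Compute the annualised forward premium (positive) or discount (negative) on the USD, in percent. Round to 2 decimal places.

+3.88%

T = 3/12 years.
(F − S)/S = (31.335 − 31.034)/31.034 = 0.0096990.
Annualise by dividing by T: 0.0096990 / (3/12) = 0.038796 → 3.88%.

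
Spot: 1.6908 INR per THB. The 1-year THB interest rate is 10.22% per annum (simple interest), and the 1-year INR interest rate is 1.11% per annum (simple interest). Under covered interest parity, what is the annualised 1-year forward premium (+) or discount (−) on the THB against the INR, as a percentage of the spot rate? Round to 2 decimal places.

T = 1 year.
CIP forward (INR per THB) = 1.6908 × 1.011100/1.102200 = 1.5510505.
(F − S)/S ÷ T = (1.5510505 − 1.6908)/1.6908/1 = -0.082653 → -8.27%.

-8.27%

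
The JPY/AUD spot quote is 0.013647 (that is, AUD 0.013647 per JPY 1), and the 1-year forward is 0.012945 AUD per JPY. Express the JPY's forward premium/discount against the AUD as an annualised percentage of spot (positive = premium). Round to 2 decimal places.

-5.14%

T = 1 year.
Period premium: (0.012945 − 0.013647)/0.013647 = -0.0514399.
Annualise by dividing by T: -0.0514399 / 1 = -0.051440 → -5.14%.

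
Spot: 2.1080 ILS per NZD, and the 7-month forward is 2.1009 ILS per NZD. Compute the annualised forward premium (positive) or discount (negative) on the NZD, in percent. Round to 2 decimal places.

-0.58%

T = 7/12 years.
(F − S)/S = (2.1009 − 2.108)/2.108 = -0.0033681.
×(1/T) gives -0.58% p.a.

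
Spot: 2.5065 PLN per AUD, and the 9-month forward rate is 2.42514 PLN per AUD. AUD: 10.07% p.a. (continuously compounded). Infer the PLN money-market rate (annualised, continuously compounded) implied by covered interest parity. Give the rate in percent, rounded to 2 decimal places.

5.67%

T = 9/12 years.
CIP gives F = S · g_PLN/g_AUD, so g_PLN/g_AUD = 2.42514/2.5065 = 0.9675404.
AUD growth factor: e^(0.1007×9/12) = 1.0784502.
That pins the PLN growth at 1.0434441.
Take logs: ln 1.0434441 / (9/12) = 0.056703, so 5.67%.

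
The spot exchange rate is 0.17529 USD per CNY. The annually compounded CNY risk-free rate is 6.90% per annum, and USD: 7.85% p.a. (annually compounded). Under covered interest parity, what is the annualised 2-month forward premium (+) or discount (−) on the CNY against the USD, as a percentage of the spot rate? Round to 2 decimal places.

T = 2/12 years.
CIP forward (USD per CNY) = 0.17529 × 1.0126749/1.0111827 = 0.17554868.
(F − S)/S ÷ T = (0.17554868 − 0.17529)/0.17529/(2/12) = 0.008854 → 0.89%.

+0.89%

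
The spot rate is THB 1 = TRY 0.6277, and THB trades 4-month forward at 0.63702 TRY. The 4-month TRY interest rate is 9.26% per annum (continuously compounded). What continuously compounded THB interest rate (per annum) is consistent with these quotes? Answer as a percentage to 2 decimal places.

4.84%

T = 4/12 years.
By CIP, F/S equals the TRY-to-THB growth ratio: 0.63702/0.6277 = 1.0148479.
TRY growth factor: e^(0.0926×4/12) = 1.031348.
So the THB growth factor = 1.0162587.
Take logs: ln 1.0162587 / (4/12) = 0.048384, so 4.84%.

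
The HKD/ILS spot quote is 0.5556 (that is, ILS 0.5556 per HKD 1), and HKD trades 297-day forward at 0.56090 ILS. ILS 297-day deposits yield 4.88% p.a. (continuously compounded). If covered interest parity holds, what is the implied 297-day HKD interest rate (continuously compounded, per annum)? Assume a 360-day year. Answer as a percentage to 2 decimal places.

3.73%

T = 297/360 years.
F/S = 0.5609/0.5556 = 1.0095392 = (growth of ILS) / (growth of HKD).
The ILS side grows by e^(0.0488×297/360) = 1.0410814.
So the HKD growth factor = 1.0312442.
Take logs: ln 1.0312442 / (297/360) = 0.037292, so 3.73%.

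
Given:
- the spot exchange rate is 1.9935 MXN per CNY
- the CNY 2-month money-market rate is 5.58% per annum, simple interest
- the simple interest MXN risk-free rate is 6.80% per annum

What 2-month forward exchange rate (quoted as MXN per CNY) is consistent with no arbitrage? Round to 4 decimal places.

1.9975

T = 2/12 years.
MXN growth factor: 1 + 0.0680×2/12 = 1.0113333.
CNY growth factor: 1 + 0.0558×2/12 = 1.009300.
So F = 1.9935 × 1.0113333 / 1.009300 = 1.997516 (MXN/CNY).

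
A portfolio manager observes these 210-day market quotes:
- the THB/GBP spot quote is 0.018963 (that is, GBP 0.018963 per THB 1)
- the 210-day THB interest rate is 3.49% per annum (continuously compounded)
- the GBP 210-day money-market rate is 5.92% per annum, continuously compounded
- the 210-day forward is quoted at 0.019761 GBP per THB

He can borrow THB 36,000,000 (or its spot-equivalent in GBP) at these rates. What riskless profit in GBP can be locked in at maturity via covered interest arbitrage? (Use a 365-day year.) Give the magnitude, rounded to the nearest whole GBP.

GBP 19,504

T = 210/365 years.
Keep in THB, deliver into the forward: 36,000,000·1.0202824·0.019761 = GBP 725,824.82.
Swap to GBP now, deposit: 36,000,000·0.018963·1.03464697 = GBP 706,320.38.
The quoted forward overvalues THB, so borrow GBP, buy THB at spot, deposit the THB at 3.49%, and sell the proceeds forward at 0.019761.
Arbitrage profit = |725,824.82 − 706,320.38| = GBP 19,504.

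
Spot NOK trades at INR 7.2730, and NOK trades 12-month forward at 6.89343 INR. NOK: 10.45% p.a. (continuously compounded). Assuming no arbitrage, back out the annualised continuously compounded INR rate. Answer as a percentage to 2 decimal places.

5.09%

T = 1 year.
By CIP, F/S equals the INR-to-NOK growth ratio: 6.89343/7.273 = 0.9478111.
NOK growth factor: e^(0.1045×1) = 1.1101554.
Hence g_INR = 1.0522176.
r = ln(1.0522176)/1 = 0.050900 → 5.09%.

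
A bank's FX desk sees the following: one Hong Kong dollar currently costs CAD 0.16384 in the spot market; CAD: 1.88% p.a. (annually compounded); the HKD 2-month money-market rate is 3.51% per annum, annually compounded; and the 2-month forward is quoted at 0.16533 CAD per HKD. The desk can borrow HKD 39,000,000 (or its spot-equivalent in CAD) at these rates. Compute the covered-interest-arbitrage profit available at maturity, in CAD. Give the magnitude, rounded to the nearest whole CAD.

CAD 75,424

T = 2/12 years.
Keep in HKD, deliver into the forward: 39,000,000·1.005766234·0.16533 = CAD 6,485,049.93.
Swap to CAD now, deposit: 39,000,000·0.16384·1.003109067 = CAD 6,409,626.19.
The quoted forward overvalues HKD, so borrow CAD, buy HKD at spot, deposit the HKD at 3.51%, and sell the proceeds forward at 0.16533.
The gap between the two covered legs is CAD 75,424.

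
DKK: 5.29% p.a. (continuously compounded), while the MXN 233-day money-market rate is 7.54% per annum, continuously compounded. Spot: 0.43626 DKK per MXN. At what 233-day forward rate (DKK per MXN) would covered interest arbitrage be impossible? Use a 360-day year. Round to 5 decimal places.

0.42995

T = 233/360 years.
Growth of 1 DKK over T: e^(0.0529×233/360) = 1.0348309.
Growth of 1 MXN over T: e^(0.0754×233/360) = 1.0500109.
Forward (DKK per MXN) = 0.43626 × 1.0348309 / 1.0500109 = 0.4299530.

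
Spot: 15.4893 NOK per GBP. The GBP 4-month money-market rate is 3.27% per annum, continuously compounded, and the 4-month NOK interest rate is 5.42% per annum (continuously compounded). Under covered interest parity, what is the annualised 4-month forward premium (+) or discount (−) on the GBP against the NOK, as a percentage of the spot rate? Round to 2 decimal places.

T = 4/12 years.
F = S · g_NOK/g_GBP = 15.4893 × 1.0182309/1.0109596 = 15.6007064.
Annualised premium = (F − S)/S × (1/T) = (15.6007064 − 15.4893)/15.4893 ÷ (4/12) = 2.16%.

+2.16%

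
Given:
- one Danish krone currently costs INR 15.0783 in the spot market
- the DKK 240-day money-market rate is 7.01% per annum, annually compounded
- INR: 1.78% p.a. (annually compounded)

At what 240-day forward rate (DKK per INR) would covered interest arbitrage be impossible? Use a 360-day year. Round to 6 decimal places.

T = 240/360 years.
INR growth factor: (1 + 0.0178)^(240/360) = 1.0118317.
Growth of 1 DKK over T: (1 + 0.0701)^(240/360) = 1.0462037.
So F = 15.0783 × 1.0118317 / 1.0462037 = 14.58292 (INR/DKK).
Quoted the other way: 1/14.58292 = 0.068573 DKK per INR.

0.068573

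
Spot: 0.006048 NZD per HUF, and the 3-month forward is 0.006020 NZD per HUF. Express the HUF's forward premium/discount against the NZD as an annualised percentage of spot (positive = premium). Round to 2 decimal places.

T = 3/12 years.
(F − S)/S = (0.006020 − 0.006048)/0.006048 = -0.0046296.
Annualise by dividing by T: -0.0046296 / (3/12) = -0.018518 → -1.85%.

-1.85%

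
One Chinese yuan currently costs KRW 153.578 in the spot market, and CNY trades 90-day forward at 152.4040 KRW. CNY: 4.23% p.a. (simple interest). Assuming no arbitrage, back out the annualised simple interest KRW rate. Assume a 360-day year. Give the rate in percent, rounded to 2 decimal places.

T = 90/360 years.
CIP gives F = S · g_KRW/g_CNY, so g_KRW/g_CNY = 152.404/153.578 = 0.9923557.
The CNY side grows by 1 + 0.0423×90/360 = 1.010575.
So the KRW growth factor = 1.0028499.
(1.0028499 − 1)/T = 0.011400, i.e. 1.14%.

1.14%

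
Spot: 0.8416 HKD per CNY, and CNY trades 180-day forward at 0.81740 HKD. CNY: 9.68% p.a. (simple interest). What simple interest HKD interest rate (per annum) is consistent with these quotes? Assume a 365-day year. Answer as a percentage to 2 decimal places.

3.57%

T = 180/365 years.
CIP gives F = S · g_HKD/g_CNY, so g_HKD/g_CNY = 0.8174/0.8416 = 0.9712452.
The CNY side grows by 1 + 0.0968×180/365 = 1.047737.
Hence g_HKD = 1.0176095.
r = (1.0176095 − 1)/(180/365) = 0.035708 → 3.57%.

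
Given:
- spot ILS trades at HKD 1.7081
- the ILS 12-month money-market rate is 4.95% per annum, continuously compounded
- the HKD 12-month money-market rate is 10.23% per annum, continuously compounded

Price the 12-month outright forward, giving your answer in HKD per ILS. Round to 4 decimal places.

T = 1 year.
HKD growth factor: e^(0.1023×1) = 1.1077157.
ILS accumulates by e^(0.0495×1) = 1.0507456.
Forward (HKD per ILS) = 1.7081 × 1.1077157 / 1.0507456 = 1.800711.

1.8007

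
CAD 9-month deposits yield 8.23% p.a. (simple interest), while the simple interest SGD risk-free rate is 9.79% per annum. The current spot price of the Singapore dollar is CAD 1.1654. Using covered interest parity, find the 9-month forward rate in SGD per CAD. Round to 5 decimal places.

0.86753

T = 9/12 years.
CAD growth factor: 1 + 0.0823×9/12 = 1.061725.
Growth of 1 SGD over T: 1 + 0.0979×9/12 = 1.073425.
Forward (CAD per SGD) = 1.1654 × 1.061725 / 1.073425 = 1.152698.
Quoted the other way: 1/1.152698 = 0.86753 SGD per CAD.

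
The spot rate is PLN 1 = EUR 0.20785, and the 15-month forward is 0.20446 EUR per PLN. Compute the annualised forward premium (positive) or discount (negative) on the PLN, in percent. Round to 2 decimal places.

-1.30%

T = 15/12 years.
PLN trades forward at -1.63098% vs spot over the period.
Per annum: -0.0163098 / (15/12) = -0.013048 = -1.30%.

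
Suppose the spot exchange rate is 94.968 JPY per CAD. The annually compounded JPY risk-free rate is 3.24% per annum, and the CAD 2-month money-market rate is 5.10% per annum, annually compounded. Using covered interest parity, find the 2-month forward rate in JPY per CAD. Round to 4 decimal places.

94.6858

T = 2/12 years.
JPY growth factor: (1 + 0.0324)^(2/12) = 1.00532851.
CAD accumulates by (1 + 0.0510)^(2/12) = 1.00832481.
So F = 94.968 × 1.00532851 / 1.00832481 = 94.685797 (JPY/CAD).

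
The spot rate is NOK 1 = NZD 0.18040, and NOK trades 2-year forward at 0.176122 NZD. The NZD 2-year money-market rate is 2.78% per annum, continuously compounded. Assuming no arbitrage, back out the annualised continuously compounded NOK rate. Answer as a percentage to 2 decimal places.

T = 2 years.
CIP gives F = S · g_NZD/g_NOK, so g_NZD/g_NOK = 0.176122/0.1804 = 0.9762860.
NZD growth factor: e^(0.0278×2) = 1.0571747.
So the NOK growth factor = 1.0828535.
r = ln(1.0828535)/2 = 0.039800 → 3.98%.

3.98%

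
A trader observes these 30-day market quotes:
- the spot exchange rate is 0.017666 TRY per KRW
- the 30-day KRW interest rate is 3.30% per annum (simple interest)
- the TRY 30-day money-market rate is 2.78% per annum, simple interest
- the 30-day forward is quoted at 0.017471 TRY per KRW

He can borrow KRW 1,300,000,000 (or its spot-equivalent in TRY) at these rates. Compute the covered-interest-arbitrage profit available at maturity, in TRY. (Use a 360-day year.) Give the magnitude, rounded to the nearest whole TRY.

TRY 244,245

T = 30/360 years.
Route A — deposit KRW, sell forward: 1,300,000,000 × 1.002750 × 0.017471 = TRY 22,774,758.83.
Route B — convert at spot, deposit TRY: 1,300,000,000 × 0.017666 × 1.0023166667 = TRY 23,019,004.10.
The quoted forward undervalues KRW, so borrow KRW, convert to TRY at spot, deposit the TRY at 2.78%, and buy KRW forward at 0.017471 to cover the loan.
The gap between the two covered legs is TRY 244,245.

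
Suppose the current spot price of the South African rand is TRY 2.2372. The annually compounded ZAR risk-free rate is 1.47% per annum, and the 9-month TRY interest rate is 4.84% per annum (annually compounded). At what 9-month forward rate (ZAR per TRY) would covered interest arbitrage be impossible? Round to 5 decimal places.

0.43617

T = 9/12 years.
TRY accumulates by (1 + 0.0484)^(9/12) = 1.0360847.
ZAR accumulates by (1 + 0.0147)^(9/12) = 1.0110049.
So F = 2.2372 × 1.0360847 / 1.0110049 = 2.292698 (TRY/ZAR).
Quoted the other way: 1/2.292698 = 0.43617 ZAR per TRY.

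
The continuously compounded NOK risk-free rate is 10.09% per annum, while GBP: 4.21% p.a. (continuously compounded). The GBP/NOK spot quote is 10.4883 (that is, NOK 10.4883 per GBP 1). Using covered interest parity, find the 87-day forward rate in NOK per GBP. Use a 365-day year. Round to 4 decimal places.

10.6363

T = 87/365 years.
NOK accumulates by e^(0.1009×87/365) = 1.02434167.
GBP accumulates by e^(0.0421×87/365) = 1.01008531.
Forward (NOK per GBP) = 10.4883 × 1.02434167 / 1.01008531 = 10.636332.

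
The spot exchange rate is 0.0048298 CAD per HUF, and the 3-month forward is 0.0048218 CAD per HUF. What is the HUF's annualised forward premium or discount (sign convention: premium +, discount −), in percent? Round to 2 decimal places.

T = 3/12 years.
Period premium: (0.0048218 − 0.0048298)/0.0048298 = -0.0016564.
×(1/T) gives -0.66% p.a.

-0.66%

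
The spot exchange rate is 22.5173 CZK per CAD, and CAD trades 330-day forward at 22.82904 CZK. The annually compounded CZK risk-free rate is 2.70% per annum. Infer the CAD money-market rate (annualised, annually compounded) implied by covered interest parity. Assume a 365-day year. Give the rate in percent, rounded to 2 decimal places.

1.15%

T = 330/365 years.
By CIP, F/S equals the CZK-to-CAD growth ratio: 22.82904/22.5173 = 1.0138445.
The CZK side grows by (1 + 0.0270)^(330/365) = 1.0243797.
That pins the CAD growth at 1.0103913.
r = 1.0103913^(365/330) − 1 = 0.011500 → 1.15%.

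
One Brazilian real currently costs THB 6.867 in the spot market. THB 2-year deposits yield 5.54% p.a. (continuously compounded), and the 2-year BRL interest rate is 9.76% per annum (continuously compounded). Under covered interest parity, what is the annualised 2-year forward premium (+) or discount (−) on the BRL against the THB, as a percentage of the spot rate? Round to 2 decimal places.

T = 2 years.
F = S · g_THB/g_BRL = 6.867 × 1.1171715/1.2155541 = 6.311210.
Annualised premium = (F − S)/S × (1/T) = (6.311210 − 6.867)/6.867 ÷ 2 = -4.05%.

-4.05%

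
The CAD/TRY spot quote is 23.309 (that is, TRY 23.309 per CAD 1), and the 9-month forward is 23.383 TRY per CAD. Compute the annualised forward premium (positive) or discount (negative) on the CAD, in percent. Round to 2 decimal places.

T = 9/12 years.
(F − S)/S = (23.383 − 23.309)/23.309 = 0.0031747.
Annualise by dividing by T: 0.0031747 / (9/12) = 0.004233 → 0.42%.

+0.42%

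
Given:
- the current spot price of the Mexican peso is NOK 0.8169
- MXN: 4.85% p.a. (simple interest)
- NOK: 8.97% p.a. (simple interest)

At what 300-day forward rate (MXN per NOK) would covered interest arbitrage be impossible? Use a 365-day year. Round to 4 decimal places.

T = 300/365 years.
Growth of 1 NOK over T: 1 + 0.0897×300/365 = 1.073726.
Growth of 1 MXN over T: 1 + 0.0485×300/365 = 1.039863.
So F = 0.8169 × 1.073726 / 1.039863 = 0.8435022 (NOK/MXN).
Quoted the other way: 1/0.8435022 = 1.1855 MXN per NOK.

1.1855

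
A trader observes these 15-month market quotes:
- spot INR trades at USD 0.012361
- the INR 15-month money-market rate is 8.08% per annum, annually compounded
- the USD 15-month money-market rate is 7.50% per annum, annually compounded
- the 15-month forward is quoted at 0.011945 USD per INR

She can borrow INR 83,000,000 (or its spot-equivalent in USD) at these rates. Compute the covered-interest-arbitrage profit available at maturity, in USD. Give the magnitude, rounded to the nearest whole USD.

T = 15/12 years.
Route A — deposit INR, sell forward: 83,000,000 × 1.102000192 × 0.011945 = USD 1,092,561.56.
Route B — convert at spot, deposit USD: 83,000,000 × 0.012361 × 1.094612946 = USD 1,123,032.38.
The quoted forward undervalues INR, so borrow INR, convert to USD at spot, deposit the USD at 7.50%, and buy INR forward at 0.011945 to cover the loan.
The gap between the two covered legs is USD 30,471.

USD 30,471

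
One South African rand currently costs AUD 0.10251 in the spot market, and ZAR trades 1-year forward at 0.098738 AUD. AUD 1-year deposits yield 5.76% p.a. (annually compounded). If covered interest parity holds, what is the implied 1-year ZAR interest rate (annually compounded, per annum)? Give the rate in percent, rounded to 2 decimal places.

T = 1 year.
F/S = 0.098738/0.10251 = 0.9632036 = (growth of AUD) / (growth of ZAR).
The AUD side grows by (1 + 0.0576)^1 = 1.057600.
So the ZAR growth factor = 1.0980025.
Annualise: 1.0980025^(1/1) − 1 = 0.098002 = 9.80%.

9.80%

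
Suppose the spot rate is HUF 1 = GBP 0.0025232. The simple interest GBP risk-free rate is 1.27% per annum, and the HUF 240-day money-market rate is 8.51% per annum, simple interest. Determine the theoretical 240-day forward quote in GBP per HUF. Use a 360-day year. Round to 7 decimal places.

0.0024080

T = 240/360 years.
GBP accumulates by 1 + 0.0127×240/360 = 1.0084667.
HUF accumulates by 1 + 0.0851×240/360 = 1.0567333.
Forward (GBP per HUF) = 0.0025232 × 1.0084667 / 1.0567333 = 0.002407952.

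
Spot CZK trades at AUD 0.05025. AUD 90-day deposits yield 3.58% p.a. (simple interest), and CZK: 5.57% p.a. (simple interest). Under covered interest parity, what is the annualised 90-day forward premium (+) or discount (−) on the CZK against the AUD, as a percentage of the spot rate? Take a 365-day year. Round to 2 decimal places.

-1.96%

T = 90/365 years.
No-arbitrage forward: 0.05025 × 1.0088274 / 1.0137342 = 0.05000677 AUD/CZK.
(F − S)/S ÷ T = (0.05000677 − 0.05025)/0.05025/(90/365) = -0.019631 → -1.96%.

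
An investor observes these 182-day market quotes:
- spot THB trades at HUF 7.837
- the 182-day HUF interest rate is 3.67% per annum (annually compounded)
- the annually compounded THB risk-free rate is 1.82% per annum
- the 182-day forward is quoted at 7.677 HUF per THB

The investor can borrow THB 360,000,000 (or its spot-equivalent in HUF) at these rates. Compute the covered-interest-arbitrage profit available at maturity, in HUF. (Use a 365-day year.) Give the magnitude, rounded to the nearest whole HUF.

T = 182/365 years.
Keep in THB, deliver into the forward: 360,000,000·1.009034036693·7.677 = HUF 2,788,687,547.89.
Swap to HUF now, deposit: 360,000,000·7.837·1.018134389076 = HUF 2,872,482,914.59.
The quoted forward undervalues THB, so borrow THB, convert to HUF at spot, deposit the HUF at 3.67%, and buy THB forward at 7.677 to cover the loan.
The gap between the two covered legs is HUF 83,795,367.

HUF 83,795,367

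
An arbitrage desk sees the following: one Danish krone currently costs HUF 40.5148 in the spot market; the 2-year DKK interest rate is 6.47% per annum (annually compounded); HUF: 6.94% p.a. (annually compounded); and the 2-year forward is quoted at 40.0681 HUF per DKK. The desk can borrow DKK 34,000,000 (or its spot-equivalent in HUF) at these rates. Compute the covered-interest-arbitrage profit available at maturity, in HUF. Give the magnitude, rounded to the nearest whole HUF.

T = 2 years.
Keep in DKK, deliver into the forward: 34,000,000·1.13358609·40.0681 = HUF 1,544,301,787.63.
Swap to HUF now, deposit: 34,000,000·40.5148·1.14361636 = HUF 1,575,335,195.47.
The quoted forward undervalues DKK, so borrow DKK, convert to HUF at spot, deposit the HUF at 6.94%, and buy DKK forward at 40.0681 to cover the loan.
Profit = 1,575,335,195.47 − 1,544,301,787.63 = HUF 31,033,408.

HUF 31,033,408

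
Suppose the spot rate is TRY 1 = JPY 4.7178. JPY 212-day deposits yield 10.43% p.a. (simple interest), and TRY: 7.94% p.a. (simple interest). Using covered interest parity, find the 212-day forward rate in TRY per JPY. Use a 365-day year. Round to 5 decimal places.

T = 212/365 years.
Growth of 1 JPY over T: 1 + 0.1043×212/365 = 1.0605797.
TRY accumulates by 1 + 0.0794×212/365 = 1.0461173.
Forward (JPY per TRY) = 4.7178 × 1.0605797 / 1.0461173 = 4.783023.
Quoted the other way: 1/4.783023 = 0.20907 TRY per JPY.

0.20907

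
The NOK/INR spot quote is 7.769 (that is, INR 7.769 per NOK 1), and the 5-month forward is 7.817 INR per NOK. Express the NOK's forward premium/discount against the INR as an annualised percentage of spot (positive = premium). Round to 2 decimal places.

+1.48%

T = 5/12 years.
NOK trades forward at +0.61784% vs spot over the period.
Annualise by dividing by T: 0.0061784 / (5/12) = 0.014828 → 1.48%.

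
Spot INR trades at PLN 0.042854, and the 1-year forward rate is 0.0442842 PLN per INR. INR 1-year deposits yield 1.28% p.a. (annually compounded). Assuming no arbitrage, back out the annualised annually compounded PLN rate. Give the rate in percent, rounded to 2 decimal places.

4.66%

T = 1 year.
By CIP, F/S equals the PLN-to-INR growth ratio: 0.0442842/0.042854 = 1.0333738.
The INR side grows by (1 + 0.0128)^1 = 1.012800.
That pins the PLN growth at 1.046601.
r = 1.046601^(1/1) − 1 = 0.046601 → 4.66%.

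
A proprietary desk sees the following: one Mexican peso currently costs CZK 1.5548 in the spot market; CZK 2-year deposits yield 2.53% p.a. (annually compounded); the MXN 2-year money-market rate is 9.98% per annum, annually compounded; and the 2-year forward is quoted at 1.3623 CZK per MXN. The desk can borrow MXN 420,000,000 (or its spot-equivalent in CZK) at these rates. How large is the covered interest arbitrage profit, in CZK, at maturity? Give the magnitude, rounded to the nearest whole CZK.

T = 2 years.
Invest the MXN and cover forward: 420,000,000 × 1.20956004 × 1.3623 = CZK 692,069,129.85.
Convert at spot and invest in CZK: 420,000,000 × 1.5548 × 1.05124009 = CZK 686,476,598.61.
The quoted forward overvalues MXN, so borrow CZK, buy MXN at spot, deposit the MXN at 9.98%, and sell the proceeds forward at 1.3623.
The gap between the two covered legs is CZK 5,592,531.

CZK 5,592,531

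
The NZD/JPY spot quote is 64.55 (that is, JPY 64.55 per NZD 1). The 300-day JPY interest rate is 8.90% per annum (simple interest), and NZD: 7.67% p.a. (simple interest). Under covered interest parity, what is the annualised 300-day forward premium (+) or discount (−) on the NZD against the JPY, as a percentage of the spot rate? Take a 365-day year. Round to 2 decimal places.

+1.16%

T = 300/365 years.
No-arbitrage forward: 64.55 × 1.0731507 / 1.0630411 = 65.16388 JPY/NZD.
Annualised premium = (F − S)/S × (1/T) = (65.16388 − 64.55)/64.55 ÷ (300/365) = 1.16%.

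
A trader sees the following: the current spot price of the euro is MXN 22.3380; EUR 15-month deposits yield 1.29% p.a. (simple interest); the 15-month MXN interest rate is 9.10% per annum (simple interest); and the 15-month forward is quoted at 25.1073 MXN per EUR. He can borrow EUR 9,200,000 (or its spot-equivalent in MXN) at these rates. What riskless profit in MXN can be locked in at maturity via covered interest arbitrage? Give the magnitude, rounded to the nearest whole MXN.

MXN 5,825,511

T = 15/12 years.
Route A — deposit EUR, sell forward: 9,200,000 × 1.016125 × 25.1073 = MXN 234,711,827.96.
Route B — convert at spot, deposit MXN: 9,200,000 × 22.3380 × 1.113750 = MXN 228,886,317.00.
The quoted forward overvalues EUR, so borrow MXN, buy EUR at spot, deposit the EUR at 1.29%, and sell the proceeds forward at 25.1073.
The gap between the two covered legs is MXN 5,825,511.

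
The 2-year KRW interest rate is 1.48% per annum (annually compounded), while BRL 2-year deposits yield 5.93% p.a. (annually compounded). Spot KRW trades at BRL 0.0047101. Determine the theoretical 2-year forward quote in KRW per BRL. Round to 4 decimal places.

194.8466

T = 2 years.
Growth of 1 BRL over T: (1 + 0.0593)^2 = 1.12211649.
KRW growth factor: (1 + 0.0148)^2 = 1.02981904.
CIP: F = S · (grow BRL)/(grow KRW) = 0.0047101 × 1.12211649/1.02981904 = 0.00513224234 BRL per KRW.
Invert for KRW per BRL: 1 / 0.00513224234 = 194.8466.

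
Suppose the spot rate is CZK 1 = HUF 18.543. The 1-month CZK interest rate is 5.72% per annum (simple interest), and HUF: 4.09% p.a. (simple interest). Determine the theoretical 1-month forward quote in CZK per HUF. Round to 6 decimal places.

0.054002

T = 1/12 years.
Growth of 1 HUF over T: 1 + 0.0409×1/12 = 1.0034083.
CZK growth factor: 1 + 0.0572×1/12 = 1.0047667.
Forward (HUF per CZK) = 18.543 × 1.0034083 / 1.0047667 = 18.51793.
Quoted the other way: 1/18.51793 = 0.054002 CZK per HUF.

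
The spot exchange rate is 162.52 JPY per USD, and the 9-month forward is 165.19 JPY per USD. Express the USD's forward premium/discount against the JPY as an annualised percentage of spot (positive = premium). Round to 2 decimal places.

T = 9/12 years.
(F − S)/S = (165.19 − 162.52)/162.52 = 0.0164287.
Per annum: 0.0164287 / (9/12) = 0.021905 = 2.19%.

+2.19%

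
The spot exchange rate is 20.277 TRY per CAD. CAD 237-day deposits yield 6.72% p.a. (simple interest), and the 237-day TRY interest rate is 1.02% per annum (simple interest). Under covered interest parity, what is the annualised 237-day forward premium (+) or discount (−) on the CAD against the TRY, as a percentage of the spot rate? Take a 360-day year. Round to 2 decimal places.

T = 237/360 years.
No-arbitrage forward: 20.277 × 1.006715 / 1.044240 = 19.548341 TRY/CAD.
(F − S)/S ÷ T = (19.548341 − 20.277)/20.277/(237/360) = -0.054585 → -5.46%.

-5.46%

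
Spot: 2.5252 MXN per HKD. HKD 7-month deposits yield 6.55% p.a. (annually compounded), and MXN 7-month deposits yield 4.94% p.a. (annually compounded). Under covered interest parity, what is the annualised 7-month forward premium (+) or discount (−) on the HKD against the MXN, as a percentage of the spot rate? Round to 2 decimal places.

-1.52%

T = 7/12 years.
F = S · g_MXN/g_HKD = 2.5252 × 1.0285268/1.0377025 = 2.5028714.
Annualised premium = (F − S)/S × (1/T) = (2.5028714 − 2.5252)/2.5252 ÷ (7/12) = -1.52%.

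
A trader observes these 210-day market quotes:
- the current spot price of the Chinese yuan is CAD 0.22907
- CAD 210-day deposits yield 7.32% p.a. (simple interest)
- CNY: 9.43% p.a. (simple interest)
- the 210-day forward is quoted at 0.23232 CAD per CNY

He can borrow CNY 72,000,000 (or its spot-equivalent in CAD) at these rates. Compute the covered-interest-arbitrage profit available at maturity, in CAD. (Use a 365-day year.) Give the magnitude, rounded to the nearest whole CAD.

T = 210/365 years.
Route A — deposit CNY, sell forward: 72,000,000 × 1.0542547945 × 0.23232 = CAD 17,634,562.12.
Route B — convert at spot, deposit CAD: 72,000,000 × 0.22907 × 1.0421150685 = CAD 17,187,645.51.
The quoted forward overvalues CNY, so borrow CAD, buy CNY at spot, deposit the CNY at 9.43%, and sell the proceeds forward at 0.23232.
The gap between the two covered legs is CAD 446,917.

CAD 446,917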